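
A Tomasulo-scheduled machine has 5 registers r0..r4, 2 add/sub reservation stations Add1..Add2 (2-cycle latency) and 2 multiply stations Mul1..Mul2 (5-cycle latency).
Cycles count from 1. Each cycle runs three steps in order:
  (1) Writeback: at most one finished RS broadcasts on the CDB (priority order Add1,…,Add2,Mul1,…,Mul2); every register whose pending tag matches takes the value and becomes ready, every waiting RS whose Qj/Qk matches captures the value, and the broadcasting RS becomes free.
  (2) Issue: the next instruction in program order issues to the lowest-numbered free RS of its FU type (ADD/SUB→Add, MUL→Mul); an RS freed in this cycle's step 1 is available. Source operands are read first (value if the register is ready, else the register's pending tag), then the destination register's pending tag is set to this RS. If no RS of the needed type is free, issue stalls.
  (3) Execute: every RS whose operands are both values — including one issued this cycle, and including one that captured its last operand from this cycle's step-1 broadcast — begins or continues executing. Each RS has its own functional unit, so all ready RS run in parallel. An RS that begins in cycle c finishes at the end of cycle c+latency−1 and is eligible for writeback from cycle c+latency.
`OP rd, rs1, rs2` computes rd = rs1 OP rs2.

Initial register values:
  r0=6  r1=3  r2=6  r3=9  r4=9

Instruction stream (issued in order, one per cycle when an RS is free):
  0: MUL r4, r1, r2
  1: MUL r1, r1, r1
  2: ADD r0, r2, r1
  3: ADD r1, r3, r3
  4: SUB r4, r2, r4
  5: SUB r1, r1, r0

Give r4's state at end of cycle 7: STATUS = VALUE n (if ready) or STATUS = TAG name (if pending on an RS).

STATUS = TAG Add2

cycle 1: issue MUL r4<-Mul1 // r0:6,r1:3,r2:6,r3:9,r4:Mul1
cycle 2: issue MUL r1<-Mul2 // r0:6,r1:Mul2,r2:6,r3:9,r4:Mul1
cycle 3: issue ADD r0<-Add1 // r0:Add1,r1:Mul2,r2:6,r3:9,r4:Mul1
cycle 4: issue ADD r1<-Add2 // r0:Add1,r1:Add2,r2:6,r3:9,r4:Mul1
cycle 5: stall // r0:Add1,r1:Add2,r2:6,r3:9,r4:Mul1
cycle 6: CDB Add2=18; issue SUB r4<-Add2 // r0:Add1,r1:18,r2:6,r3:9,r4:Add2
cycle 7: CDB Mul1=18; stall // r0:Add1,r1:18,r2:6,r3:9,r4:Add2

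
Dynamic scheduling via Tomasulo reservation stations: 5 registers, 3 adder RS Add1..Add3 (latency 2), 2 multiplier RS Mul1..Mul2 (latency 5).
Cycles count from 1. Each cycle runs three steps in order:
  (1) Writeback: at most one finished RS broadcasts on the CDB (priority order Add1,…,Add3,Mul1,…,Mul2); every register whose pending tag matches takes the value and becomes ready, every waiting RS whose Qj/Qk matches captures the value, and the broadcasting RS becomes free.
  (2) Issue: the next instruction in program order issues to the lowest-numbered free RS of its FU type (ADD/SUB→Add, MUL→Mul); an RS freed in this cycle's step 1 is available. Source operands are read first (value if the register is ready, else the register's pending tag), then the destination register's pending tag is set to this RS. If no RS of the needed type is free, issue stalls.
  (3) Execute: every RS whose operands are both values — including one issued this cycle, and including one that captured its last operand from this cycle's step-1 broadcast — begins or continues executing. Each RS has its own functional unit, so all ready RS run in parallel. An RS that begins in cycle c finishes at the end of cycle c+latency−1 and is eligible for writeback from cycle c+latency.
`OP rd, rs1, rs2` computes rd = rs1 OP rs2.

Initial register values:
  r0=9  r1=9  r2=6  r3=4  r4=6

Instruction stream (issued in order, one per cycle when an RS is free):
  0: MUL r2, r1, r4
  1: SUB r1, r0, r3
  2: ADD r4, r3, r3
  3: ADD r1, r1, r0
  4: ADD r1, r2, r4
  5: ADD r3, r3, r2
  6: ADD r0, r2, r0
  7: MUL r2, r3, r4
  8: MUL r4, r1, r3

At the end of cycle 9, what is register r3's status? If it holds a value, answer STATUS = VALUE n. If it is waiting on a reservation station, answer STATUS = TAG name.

STATUS = VALUE 58

cycle 1: issue MUL r2<-Mul1 // r0:9,r1:9,r2:Mul1,r3:4,r4:6
cycle 2: issue SUB r1<-Add1 // r0:9,r1:Add1,r2:Mul1,r3:4,r4:6
cycle 3: issue ADD r4<-Add2 // r0:9,r1:Add1,r2:Mul1,r3:4,r4:Add2
cycle 4: CDB Add1=5; issue ADD r1<-Add1 // r0:9,r1:Add1,r2:Mul1,r3:4,r4:Add2
cycle 5: CDB Add2=8; issue ADD r1<-Add2 // r0:9,r1:Add2,r2:Mul1,r3:4,r4:8
cycle 6: CDB Add1=14; issue ADD r3<-Add1 // r0:9,r1:Add2,r2:Mul1,r3:Add1,r4:8
cycle 7: CDB Mul1=54; issue ADD r0<-Add3 // r0:Add3,r1:Add2,r2:54,r3:Add1,r4:8
cycle 8: issue MUL r2<-Mul1 // r0:Add3,r1:Add2,r2:Mul1,r3:Add1,r4:8
cycle 9: CDB Add1=58; issue MUL r4<-Mul2 // r0:Add3,r1:Add2,r2:Mul1,r3:58,r4:Mul2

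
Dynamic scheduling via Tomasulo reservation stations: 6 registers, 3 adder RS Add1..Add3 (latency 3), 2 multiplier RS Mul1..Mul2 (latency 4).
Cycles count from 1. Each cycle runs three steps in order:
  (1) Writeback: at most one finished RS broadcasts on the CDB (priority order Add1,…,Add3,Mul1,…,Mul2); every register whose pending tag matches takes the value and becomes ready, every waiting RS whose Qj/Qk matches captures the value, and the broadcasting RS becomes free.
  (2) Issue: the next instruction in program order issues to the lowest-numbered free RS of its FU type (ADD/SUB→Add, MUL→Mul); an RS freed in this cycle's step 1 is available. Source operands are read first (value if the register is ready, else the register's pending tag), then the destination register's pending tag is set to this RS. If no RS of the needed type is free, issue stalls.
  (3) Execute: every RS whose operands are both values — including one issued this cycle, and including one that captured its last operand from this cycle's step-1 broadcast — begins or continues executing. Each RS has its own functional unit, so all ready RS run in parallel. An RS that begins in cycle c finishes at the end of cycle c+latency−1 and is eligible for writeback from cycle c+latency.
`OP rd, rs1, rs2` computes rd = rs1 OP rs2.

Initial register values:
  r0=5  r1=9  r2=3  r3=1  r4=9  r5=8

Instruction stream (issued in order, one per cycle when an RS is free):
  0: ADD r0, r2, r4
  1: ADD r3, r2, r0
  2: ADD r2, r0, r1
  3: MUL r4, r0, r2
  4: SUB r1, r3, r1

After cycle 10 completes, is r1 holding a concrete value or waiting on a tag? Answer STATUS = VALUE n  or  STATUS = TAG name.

cycle 1: issue ADD r0<-Add1 // r0:Add1,r1:9,r2:3,r3:1,r4:9,r5:8
cycle 2: issue ADD r3<-Add2 // r0:Add1,r1:9,r2:3,r3:Add2,r4:9,r5:8
cycle 3: issue ADD r2<-Add3 // r0:Add1,r1:9,r2:Add3,r3:Add2,r4:9,r5:8
cycle 4: CDB Add1=12; issue MUL r4<-Mul1 // r0:12,r1:9,r2:Add3,r3:Add2,r4:Mul1,r5:8
cycle 5: issue SUB r1<-Add1 // r0:12,r1:Add1,r2:Add3,r3:Add2,r4:Mul1,r5:8
cycle 6: - // r0:12,r1:Add1,r2:Add3,r3:Add2,r4:Mul1,r5:8
cycle 7: CDB Add2=15 // r0:12,r1:Add1,r2:Add3,r3:15,r4:Mul1,r5:8
cycle 8: CDB Add3=21 // r0:12,r1:Add1,r2:21,r3:15,r4:Mul1,r5:8
cycle 9: - // r0:12,r1:Add1,r2:21,r3:15,r4:Mul1,r5:8
cycle 10: CDB Add1=6 // r0:12,r1:6,r2:21,r3:15,r4:Mul1,r5:8

STATUS = VALUE 6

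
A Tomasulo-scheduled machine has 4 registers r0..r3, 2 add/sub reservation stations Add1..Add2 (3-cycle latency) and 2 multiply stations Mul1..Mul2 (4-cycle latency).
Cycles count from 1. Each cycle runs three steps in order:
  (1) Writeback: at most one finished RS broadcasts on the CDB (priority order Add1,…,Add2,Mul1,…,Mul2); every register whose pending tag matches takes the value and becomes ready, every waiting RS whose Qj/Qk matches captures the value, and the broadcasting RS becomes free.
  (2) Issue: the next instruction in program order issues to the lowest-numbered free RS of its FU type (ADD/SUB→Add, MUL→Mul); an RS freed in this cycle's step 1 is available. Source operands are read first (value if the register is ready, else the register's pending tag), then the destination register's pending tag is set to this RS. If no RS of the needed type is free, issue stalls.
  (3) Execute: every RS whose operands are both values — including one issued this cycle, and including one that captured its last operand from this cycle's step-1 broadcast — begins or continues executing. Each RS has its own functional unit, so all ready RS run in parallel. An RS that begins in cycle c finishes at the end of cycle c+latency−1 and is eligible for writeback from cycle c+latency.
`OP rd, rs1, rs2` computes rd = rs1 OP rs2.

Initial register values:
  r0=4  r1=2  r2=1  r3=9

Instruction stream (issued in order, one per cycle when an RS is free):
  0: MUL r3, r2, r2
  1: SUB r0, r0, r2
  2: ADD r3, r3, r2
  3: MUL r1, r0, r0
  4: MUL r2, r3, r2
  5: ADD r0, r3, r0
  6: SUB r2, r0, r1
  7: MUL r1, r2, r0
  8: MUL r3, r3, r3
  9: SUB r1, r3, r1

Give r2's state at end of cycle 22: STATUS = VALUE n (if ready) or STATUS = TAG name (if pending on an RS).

c1: issue MUL r3<-Mul1 | r0:4,r1:2,r2:1,r3:Mul1
c2: issue SUB r0<-Add1 | r0:Add1,r1:2,r2:1,r3:Mul1
c3: issue ADD r3<-Add2 | r0:Add1,r1:2,r2:1,r3:Add2
c4: issue MUL r1<-Mul2 | r0:Add1,r1:Mul2,r2:1,r3:Add2
c5: CDB Add1=3; stall | r0:3,r1:Mul2,r2:1,r3:Add2
c6: CDB Mul1=1; issue MUL r2<-Mul1 | r0:3,r1:Mul2,r2:Mul1,r3:Add2
c7: issue ADD r0<-Add1 | r0:Add1,r1:Mul2,r2:Mul1,r3:Add2
c8: stall | r0:Add1,r1:Mul2,r2:Mul1,r3:Add2
c9: CDB Add2=2; issue SUB r2<-Add2 | r0:Add1,r1:Mul2,r2:Add2,r3:2
c10: CDB Mul2=9; issue MUL r1<-Mul2 | r0:Add1,r1:Mul2,r2:Add2,r3:2
c11: stall | r0:Add1,r1:Mul2,r2:Add2,r3:2
c12: CDB Add1=5; stall | r0:5,r1:Mul2,r2:Add2,r3:2
c13: CDB Mul1=2; issue MUL r3<-Mul1 | r0:5,r1:Mul2,r2:Add2,r3:Mul1
c14: issue SUB r1<-Add1 | r0:5,r1:Add1,r2:Add2,r3:Mul1
c15: CDB Add2=-4 | r0:5,r1:Add1,r2:-4,r3:Mul1
c16: - | r0:5,r1:Add1,r2:-4,r3:Mul1
c17: CDB Mul1=4 | r0:5,r1:Add1,r2:-4,r3:4
c18: - | r0:5,r1:Add1,r2:-4,r3:4
c19: CDB Mul2=-20 | r0:5,r1:Add1,r2:-4,r3:4
c20: - | r0:5,r1:Add1,r2:-4,r3:4
c21: - | r0:5,r1:Add1,r2:-4,r3:4
c22: CDB Add1=24 | r0:5,r1:24,r2:-4,r3:4

STATUS = VALUE -4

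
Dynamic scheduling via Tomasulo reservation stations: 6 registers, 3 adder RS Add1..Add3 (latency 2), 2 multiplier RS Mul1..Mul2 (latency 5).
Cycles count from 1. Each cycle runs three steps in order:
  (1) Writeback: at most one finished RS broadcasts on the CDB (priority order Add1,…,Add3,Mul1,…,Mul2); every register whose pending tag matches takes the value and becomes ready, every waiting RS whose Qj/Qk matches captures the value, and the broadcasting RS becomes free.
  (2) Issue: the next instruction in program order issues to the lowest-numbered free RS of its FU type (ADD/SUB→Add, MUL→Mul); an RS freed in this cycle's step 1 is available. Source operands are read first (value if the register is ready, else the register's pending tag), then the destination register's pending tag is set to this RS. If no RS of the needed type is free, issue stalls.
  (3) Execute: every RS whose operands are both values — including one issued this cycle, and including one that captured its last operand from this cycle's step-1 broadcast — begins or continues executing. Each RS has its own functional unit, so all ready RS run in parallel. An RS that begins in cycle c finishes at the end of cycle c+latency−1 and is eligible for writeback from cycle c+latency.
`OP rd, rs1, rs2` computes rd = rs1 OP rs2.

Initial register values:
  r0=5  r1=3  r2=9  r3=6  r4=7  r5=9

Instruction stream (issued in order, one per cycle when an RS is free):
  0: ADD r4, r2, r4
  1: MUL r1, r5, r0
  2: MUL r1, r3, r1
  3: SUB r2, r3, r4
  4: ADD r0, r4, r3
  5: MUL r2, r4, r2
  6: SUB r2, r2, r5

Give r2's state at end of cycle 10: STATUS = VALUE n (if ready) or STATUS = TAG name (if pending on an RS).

c1: issue ADD r4<-Add1 | r0:5,r1:3,r2:9,r3:6,r4:Add1,r5:9
c2: issue MUL r1<-Mul1 | r0:5,r1:Mul1,r2:9,r3:6,r4:Add1,r5:9
c3: CDB Add1=16; issue MUL r1<-Mul2 | r0:5,r1:Mul2,r2:9,r3:6,r4:16,r5:9
c4: issue SUB r2<-Add1 | r0:5,r1:Mul2,r2:Add1,r3:6,r4:16,r5:9
c5: issue ADD r0<-Add2 | r0:Add2,r1:Mul2,r2:Add1,r3:6,r4:16,r5:9
c6: CDB Add1=-10; stall | r0:Add2,r1:Mul2,r2:-10,r3:6,r4:16,r5:9
c7: CDB Add2=22; stall | r0:22,r1:Mul2,r2:-10,r3:6,r4:16,r5:9
c8: CDB Mul1=45; issue MUL r2<-Mul1 | r0:22,r1:Mul2,r2:Mul1,r3:6,r4:16,r5:9
c9: issue SUB r2<-Add1 | r0:22,r1:Mul2,r2:Add1,r3:6,r4:16,r5:9
c10: - | r0:22,r1:Mul2,r2:Add1,r3:6,r4:16,r5:9

STATUS = TAG Add1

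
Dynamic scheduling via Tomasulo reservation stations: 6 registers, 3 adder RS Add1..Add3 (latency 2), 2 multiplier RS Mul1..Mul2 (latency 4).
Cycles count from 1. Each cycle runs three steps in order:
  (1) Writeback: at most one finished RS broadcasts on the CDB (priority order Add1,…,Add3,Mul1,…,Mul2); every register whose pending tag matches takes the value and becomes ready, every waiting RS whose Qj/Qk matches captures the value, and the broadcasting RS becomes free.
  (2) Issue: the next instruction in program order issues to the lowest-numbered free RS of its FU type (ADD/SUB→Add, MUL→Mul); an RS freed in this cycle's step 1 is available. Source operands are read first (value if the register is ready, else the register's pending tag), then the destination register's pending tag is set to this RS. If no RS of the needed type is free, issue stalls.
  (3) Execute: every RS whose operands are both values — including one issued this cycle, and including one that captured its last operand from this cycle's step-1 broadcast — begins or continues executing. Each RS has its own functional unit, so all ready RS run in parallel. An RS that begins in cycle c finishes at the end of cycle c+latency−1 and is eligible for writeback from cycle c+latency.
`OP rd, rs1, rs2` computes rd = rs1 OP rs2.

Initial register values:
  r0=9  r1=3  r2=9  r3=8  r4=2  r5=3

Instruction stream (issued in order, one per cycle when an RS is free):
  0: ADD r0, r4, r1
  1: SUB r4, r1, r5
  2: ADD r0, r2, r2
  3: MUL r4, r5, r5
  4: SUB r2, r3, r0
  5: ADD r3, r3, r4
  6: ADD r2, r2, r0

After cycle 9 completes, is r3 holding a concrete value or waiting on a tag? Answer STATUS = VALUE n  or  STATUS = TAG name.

STATUS = TAG Add2

c1: issue ADD r0<-Add1 | r0:Add1,r1:3,r2:9,r3:8,r4:2,r5:3
c2: issue SUB r4<-Add2 | r0:Add1,r1:3,r2:9,r3:8,r4:Add2,r5:3
c3: CDB Add1=5; issue ADD r0<-Add1 | r0:Add1,r1:3,r2:9,r3:8,r4:Add2,r5:3
c4: CDB Add2=0; issue MUL r4<-Mul1 | r0:Add1,r1:3,r2:9,r3:8,r4:Mul1,r5:3
c5: CDB Add1=18; issue SUB r2<-Add1 | r0:18,r1:3,r2:Add1,r3:8,r4:Mul1,r5:3
c6: issue ADD r3<-Add2 | r0:18,r1:3,r2:Add1,r3:Add2,r4:Mul1,r5:3
c7: CDB Add1=-10; issue ADD r2<-Add1 | r0:18,r1:3,r2:Add1,r3:Add2,r4:Mul1,r5:3
c8: CDB Mul1=9 | r0:18,r1:3,r2:Add1,r3:Add2,r4:9,r5:3
c9: CDB Add1=8 | r0:18,r1:3,r2:8,r3:Add2,r4:9,r5:3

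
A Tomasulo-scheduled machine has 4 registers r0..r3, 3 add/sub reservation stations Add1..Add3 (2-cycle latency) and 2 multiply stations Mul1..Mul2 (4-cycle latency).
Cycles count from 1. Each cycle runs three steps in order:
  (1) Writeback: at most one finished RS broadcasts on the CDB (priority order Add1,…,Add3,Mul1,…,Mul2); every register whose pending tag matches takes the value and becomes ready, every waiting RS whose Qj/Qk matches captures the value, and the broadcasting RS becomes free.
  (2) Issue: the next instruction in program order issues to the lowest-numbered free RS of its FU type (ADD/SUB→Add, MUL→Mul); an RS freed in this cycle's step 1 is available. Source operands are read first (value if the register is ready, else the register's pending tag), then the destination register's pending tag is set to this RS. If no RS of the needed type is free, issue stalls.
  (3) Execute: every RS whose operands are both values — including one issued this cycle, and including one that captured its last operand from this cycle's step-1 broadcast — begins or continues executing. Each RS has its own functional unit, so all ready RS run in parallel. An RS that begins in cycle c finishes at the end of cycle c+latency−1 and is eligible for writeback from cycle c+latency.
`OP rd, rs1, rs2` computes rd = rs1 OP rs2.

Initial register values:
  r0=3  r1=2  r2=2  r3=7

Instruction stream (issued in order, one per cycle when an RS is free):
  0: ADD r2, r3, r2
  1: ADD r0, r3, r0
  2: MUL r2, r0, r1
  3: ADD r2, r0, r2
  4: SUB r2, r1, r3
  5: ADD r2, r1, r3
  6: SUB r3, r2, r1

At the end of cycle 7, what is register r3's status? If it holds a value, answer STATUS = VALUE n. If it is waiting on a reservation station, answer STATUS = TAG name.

STATUS = TAG Add2

  c1: issue ADD r2<-Add1  regs: r0:3,r1:2,r2:Add1,r3:7
  c2: issue ADD r0<-Add2  regs: r0:Add2,r1:2,r2:Add1,r3:7
  c3: CDB Add1=9; issue MUL r2<-Mul1  regs: r0:Add2,r1:2,r2:Mul1,r3:7
  c4: CDB Add2=10; issue ADD r2<-Add1  regs: r0:10,r1:2,r2:Add1,r3:7
  c5: issue SUB r2<-Add2  regs: r0:10,r1:2,r2:Add2,r3:7
  c6: issue ADD r2<-Add3  regs: r0:10,r1:2,r2:Add3,r3:7
  c7: CDB Add2=-5; issue SUB r3<-Add2  regs: r0:10,r1:2,r2:Add3,r3:Add2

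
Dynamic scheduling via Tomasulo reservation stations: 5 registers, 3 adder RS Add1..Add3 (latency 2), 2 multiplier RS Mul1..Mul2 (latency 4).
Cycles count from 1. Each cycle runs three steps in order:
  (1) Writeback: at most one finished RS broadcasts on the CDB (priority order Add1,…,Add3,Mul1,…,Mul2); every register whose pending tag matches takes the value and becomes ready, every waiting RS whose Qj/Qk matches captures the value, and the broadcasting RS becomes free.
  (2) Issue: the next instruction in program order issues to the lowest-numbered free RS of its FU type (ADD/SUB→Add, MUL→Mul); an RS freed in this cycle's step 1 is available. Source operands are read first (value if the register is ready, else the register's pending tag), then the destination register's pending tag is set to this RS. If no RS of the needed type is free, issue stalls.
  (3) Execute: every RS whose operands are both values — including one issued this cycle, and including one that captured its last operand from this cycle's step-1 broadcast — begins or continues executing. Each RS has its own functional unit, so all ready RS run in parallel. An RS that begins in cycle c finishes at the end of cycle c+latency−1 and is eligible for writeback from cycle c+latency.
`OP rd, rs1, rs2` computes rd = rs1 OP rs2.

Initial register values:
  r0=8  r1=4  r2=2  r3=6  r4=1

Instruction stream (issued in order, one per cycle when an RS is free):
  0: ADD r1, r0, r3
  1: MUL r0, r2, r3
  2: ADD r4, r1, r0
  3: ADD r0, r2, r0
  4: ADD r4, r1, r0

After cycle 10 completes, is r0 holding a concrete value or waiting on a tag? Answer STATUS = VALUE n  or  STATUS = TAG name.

STATUS = VALUE 14

cycle 1: issue ADD r1<-Add1 // r0:8,r1:Add1,r2:2,r3:6,r4:1
cycle 2: issue MUL r0<-Mul1 // r0:Mul1,r1:Add1,r2:2,r3:6,r4:1
cycle 3: CDB Add1=14; issue ADD r4<-Add1 // r0:Mul1,r1:14,r2:2,r3:6,r4:Add1
cycle 4: issue ADD r0<-Add2 // r0:Add2,r1:14,r2:2,r3:6,r4:Add1
cycle 5: issue ADD r4<-Add3 // r0:Add2,r1:14,r2:2,r3:6,r4:Add3
cycle 6: CDB Mul1=12 // r0:Add2,r1:14,r2:2,r3:6,r4:Add3
cycle 7: - // r0:Add2,r1:14,r2:2,r3:6,r4:Add3
cycle 8: CDB Add1=26 // r0:Add2,r1:14,r2:2,r3:6,r4:Add3
cycle 9: CDB Add2=14 // r0:14,r1:14,r2:2,r3:6,r4:Add3
cycle 10: - // r0:14,r1:14,r2:2,r3:6,r4:Add3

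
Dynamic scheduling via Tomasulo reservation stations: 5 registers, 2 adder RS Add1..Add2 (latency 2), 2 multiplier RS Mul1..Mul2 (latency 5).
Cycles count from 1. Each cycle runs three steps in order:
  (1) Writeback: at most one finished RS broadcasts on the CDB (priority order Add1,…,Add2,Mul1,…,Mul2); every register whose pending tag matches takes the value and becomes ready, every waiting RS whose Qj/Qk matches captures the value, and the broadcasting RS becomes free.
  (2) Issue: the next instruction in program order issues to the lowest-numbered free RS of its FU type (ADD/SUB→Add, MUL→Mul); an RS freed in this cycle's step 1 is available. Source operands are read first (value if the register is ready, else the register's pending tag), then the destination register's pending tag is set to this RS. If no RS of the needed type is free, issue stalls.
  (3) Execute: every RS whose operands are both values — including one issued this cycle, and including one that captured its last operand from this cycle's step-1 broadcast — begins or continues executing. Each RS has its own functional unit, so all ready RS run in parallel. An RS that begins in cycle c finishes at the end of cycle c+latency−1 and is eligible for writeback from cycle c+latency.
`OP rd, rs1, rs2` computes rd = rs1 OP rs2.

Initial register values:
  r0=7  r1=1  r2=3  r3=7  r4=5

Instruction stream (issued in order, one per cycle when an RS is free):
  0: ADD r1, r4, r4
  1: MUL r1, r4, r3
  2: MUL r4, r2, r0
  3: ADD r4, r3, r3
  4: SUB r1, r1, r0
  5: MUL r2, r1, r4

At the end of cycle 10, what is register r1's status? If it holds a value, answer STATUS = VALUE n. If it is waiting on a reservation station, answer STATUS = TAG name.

STATUS = VALUE 28

  c1: issue ADD r1<-Add1  regs: r0:7,r1:Add1,r2:3,r3:7,r4:5
  c2: issue MUL r1<-Mul1  regs: r0:7,r1:Mul1,r2:3,r3:7,r4:5
  c3: CDB Add1=10; issue MUL r4<-Mul2  regs: r0:7,r1:Mul1,r2:3,r3:7,r4:Mul2
  c4: issue ADD r4<-Add1  regs: r0:7,r1:Mul1,r2:3,r3:7,r4:Add1
  c5: issue SUB r1<-Add2  regs: r0:7,r1:Add2,r2:3,r3:7,r4:Add1
  c6: CDB Add1=14; stall  regs: r0:7,r1:Add2,r2:3,r3:7,r4:14
  c7: CDB Mul1=35; issue MUL r2<-Mul1  regs: r0:7,r1:Add2,r2:Mul1,r3:7,r4:14
  c8: CDB Mul2=21  regs: r0:7,r1:Add2,r2:Mul1,r3:7,r4:14
  c9: CDB Add2=28  regs: r0:7,r1:28,r2:Mul1,r3:7,r4:14
  c10: -  regs: r0:7,r1:28,r2:Mul1,r3:7,r4:14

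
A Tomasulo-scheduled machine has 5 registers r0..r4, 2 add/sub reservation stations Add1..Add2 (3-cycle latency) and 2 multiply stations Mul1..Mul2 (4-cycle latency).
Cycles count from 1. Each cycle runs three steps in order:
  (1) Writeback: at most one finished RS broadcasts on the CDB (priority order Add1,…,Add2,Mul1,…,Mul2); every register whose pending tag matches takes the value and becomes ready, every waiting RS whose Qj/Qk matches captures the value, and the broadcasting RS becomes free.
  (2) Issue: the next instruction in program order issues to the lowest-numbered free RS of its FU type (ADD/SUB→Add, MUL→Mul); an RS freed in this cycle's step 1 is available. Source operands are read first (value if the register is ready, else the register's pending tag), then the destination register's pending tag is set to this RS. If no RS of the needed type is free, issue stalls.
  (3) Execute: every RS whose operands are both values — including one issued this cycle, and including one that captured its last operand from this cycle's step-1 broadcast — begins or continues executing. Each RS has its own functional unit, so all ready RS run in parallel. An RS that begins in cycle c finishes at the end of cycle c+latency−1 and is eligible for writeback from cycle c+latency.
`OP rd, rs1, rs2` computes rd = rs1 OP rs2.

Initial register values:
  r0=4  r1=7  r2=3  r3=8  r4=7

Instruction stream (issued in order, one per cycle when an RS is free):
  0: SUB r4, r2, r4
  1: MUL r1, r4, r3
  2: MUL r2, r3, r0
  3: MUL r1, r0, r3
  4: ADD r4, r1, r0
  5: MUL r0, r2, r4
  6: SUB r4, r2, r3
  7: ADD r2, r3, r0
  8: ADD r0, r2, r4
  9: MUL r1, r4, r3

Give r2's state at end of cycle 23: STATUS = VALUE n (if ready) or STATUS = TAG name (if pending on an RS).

STATUS = VALUE 1160

c1: issue SUB r4<-Add1 | r0:4,r1:7,r2:3,r3:8,r4:Add1
c2: issue MUL r1<-Mul1 | r0:4,r1:Mul1,r2:3,r3:8,r4:Add1
c3: issue MUL r2<-Mul2 | r0:4,r1:Mul1,r2:Mul2,r3:8,r4:Add1
c4: CDB Add1=-4; stall | r0:4,r1:Mul1,r2:Mul2,r3:8,r4:-4
c5: stall | r0:4,r1:Mul1,r2:Mul2,r3:8,r4:-4
c6: stall | r0:4,r1:Mul1,r2:Mul2,r3:8,r4:-4
c7: CDB Mul2=32; issue MUL r1<-Mul2 | r0:4,r1:Mul2,r2:32,r3:8,r4:-4
c8: CDB Mul1=-32; issue ADD r4<-Add1 | r0:4,r1:Mul2,r2:32,r3:8,r4:Add1
c9: issue MUL r0<-Mul1 | r0:Mul1,r1:Mul2,r2:32,r3:8,r4:Add1
c10: issue SUB r4<-Add2 | r0:Mul1,r1:Mul2,r2:32,r3:8,r4:Add2
c11: CDB Mul2=32; stall | r0:Mul1,r1:32,r2:32,r3:8,r4:Add2
c12: stall | r0:Mul1,r1:32,r2:32,r3:8,r4:Add2
c13: CDB Add2=24; issue ADD r2<-Add2 | r0:Mul1,r1:32,r2:Add2,r3:8,r4:24
c14: CDB Add1=36; issue ADD r0<-Add1 | r0:Add1,r1:32,r2:Add2,r3:8,r4:24
c15: issue MUL r1<-Mul2 | r0:Add1,r1:Mul2,r2:Add2,r3:8,r4:24
c16: - | r0:Add1,r1:Mul2,r2:Add2,r3:8,r4:24
c17: - | r0:Add1,r1:Mul2,r2:Add2,r3:8,r4:24
c18: CDB Mul1=1152 | r0:Add1,r1:Mul2,r2:Add2,r3:8,r4:24
c19: CDB Mul2=192 | r0:Add1,r1:192,r2:Add2,r3:8,r4:24
c20: - | r0:Add1,r1:192,r2:Add2,r3:8,r4:24
c21: CDB Add2=1160 | r0:Add1,r1:192,r2:1160,r3:8,r4:24
c22: - | r0:Add1,r1:192,r2:1160,r3:8,r4:24
c23: - | r0:Add1,r1:192,r2:1160,r3:8,r4:24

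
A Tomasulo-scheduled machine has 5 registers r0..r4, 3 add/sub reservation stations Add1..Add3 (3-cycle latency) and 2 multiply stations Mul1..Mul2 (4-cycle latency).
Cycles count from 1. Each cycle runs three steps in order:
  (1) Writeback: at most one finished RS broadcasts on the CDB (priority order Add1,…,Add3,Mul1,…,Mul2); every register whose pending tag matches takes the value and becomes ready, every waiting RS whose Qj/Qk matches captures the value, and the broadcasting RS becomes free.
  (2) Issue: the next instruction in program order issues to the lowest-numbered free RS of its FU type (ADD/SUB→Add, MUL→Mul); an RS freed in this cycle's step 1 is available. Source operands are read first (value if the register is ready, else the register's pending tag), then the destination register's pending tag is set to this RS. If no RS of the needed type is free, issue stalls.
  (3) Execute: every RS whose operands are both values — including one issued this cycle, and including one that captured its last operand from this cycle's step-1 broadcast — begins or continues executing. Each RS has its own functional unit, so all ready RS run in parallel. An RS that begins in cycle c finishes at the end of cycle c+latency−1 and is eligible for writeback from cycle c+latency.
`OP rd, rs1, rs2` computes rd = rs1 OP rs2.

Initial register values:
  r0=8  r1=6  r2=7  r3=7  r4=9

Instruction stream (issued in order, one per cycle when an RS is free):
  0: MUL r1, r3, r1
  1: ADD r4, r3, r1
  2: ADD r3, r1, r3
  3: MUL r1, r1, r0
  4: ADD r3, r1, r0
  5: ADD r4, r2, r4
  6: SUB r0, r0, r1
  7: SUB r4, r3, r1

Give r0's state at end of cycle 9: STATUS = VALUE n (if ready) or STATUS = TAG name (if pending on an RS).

  c1: issue MUL r1<-Mul1  regs: r0:8,r1:Mul1,r2:7,r3:7,r4:9
  c2: issue ADD r4<-Add1  regs: r0:8,r1:Mul1,r2:7,r3:7,r4:Add1
  c3: issue ADD r3<-Add2  regs: r0:8,r1:Mul1,r2:7,r3:Add2,r4:Add1
  c4: issue MUL r1<-Mul2  regs: r0:8,r1:Mul2,r2:7,r3:Add2,r4:Add1
  c5: CDB Mul1=42; issue ADD r3<-Add3  regs: r0:8,r1:Mul2,r2:7,r3:Add3,r4:Add1
  c6: stall  regs: r0:8,r1:Mul2,r2:7,r3:Add3,r4:Add1
  c7: stall  regs: r0:8,r1:Mul2,r2:7,r3:Add3,r4:Add1
  c8: CDB Add1=49; issue ADD r4<-Add1  regs: r0:8,r1:Mul2,r2:7,r3:Add3,r4:Add1
  c9: CDB Add2=49; issue SUB r0<-Add2  regs: r0:Add2,r1:Mul2,r2:7,r3:Add3,r4:Add1

STATUS = TAG Add2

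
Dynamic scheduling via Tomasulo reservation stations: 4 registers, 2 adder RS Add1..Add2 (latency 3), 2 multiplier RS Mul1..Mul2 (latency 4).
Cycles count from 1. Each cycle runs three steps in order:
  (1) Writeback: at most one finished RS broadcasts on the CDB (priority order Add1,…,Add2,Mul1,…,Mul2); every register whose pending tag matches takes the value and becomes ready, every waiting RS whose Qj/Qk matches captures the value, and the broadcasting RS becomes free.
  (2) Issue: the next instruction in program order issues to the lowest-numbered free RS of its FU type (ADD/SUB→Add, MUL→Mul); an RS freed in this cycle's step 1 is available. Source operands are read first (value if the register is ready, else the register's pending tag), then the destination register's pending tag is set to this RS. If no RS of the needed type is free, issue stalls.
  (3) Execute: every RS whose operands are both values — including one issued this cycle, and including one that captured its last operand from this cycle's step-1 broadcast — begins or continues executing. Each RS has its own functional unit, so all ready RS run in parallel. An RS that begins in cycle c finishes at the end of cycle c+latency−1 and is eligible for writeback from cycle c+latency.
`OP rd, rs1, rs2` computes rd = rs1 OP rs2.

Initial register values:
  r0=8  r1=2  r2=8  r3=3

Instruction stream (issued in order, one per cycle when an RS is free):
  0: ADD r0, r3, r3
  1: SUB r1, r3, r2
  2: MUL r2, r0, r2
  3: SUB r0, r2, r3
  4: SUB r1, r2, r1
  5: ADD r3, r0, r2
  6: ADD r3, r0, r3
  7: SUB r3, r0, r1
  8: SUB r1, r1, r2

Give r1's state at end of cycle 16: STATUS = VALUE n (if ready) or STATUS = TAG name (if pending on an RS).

  c1: issue ADD r0<-Add1  regs: r0:Add1,r1:2,r2:8,r3:3
  c2: issue SUB r1<-Add2  regs: r0:Add1,r1:Add2,r2:8,r3:3
  c3: issue MUL r2<-Mul1  regs: r0:Add1,r1:Add2,r2:Mul1,r3:3
  c4: CDB Add1=6; issue SUB r0<-Add1  regs: r0:Add1,r1:Add2,r2:Mul1,r3:3
  c5: CDB Add2=-5; issue SUB r1<-Add2  regs: r0:Add1,r1:Add2,r2:Mul1,r3:3
  c6: stall  regs: r0:Add1,r1:Add2,r2:Mul1,r3:3
  c7: stall  regs: r0:Add1,r1:Add2,r2:Mul1,r3:3
  c8: CDB Mul1=48; stall  regs: r0:Add1,r1:Add2,r2:48,r3:3
  c9: stall  regs: r0:Add1,r1:Add2,r2:48,r3:3
  c10: stall  regs: r0:Add1,r1:Add2,r2:48,r3:3
  c11: CDB Add1=45; issue ADD r3<-Add1  regs: r0:45,r1:Add2,r2:48,r3:Add1
  c12: CDB Add2=53; issue ADD r3<-Add2  regs: r0:45,r1:53,r2:48,r3:Add2
  c13: stall  regs: r0:45,r1:53,r2:48,r3:Add2
  c14: CDB Add1=93; issue SUB r3<-Add1  regs: r0:45,r1:53,r2:48,r3:Add1
  c15: stall  regs: r0:45,r1:53,r2:48,r3:Add1
  c16: stall  regs: r0:45,r1:53,r2:48,r3:Add1

STATUS = VALUE 53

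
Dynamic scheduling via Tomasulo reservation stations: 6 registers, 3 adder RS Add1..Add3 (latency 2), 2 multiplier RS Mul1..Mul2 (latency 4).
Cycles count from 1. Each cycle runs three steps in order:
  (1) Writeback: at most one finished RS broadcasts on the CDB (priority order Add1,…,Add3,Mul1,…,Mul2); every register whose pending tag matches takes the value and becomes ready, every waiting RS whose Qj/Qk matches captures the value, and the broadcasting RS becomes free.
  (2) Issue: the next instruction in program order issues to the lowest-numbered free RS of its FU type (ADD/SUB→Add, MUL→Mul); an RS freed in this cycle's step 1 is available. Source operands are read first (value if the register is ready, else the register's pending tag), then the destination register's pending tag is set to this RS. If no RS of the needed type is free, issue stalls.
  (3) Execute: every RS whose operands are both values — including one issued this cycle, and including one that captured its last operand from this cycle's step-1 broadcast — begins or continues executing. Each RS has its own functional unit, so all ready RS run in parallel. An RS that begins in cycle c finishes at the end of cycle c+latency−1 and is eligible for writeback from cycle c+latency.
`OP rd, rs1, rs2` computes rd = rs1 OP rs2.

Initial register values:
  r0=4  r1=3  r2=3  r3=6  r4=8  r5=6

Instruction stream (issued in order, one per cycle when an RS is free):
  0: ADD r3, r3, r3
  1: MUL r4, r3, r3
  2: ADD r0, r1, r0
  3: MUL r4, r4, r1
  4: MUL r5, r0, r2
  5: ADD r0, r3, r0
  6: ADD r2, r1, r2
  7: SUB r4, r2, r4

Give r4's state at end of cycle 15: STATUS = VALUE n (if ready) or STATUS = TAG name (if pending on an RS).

cycle 1: issue ADD r3<-Add1 // r0:4,r1:3,r2:3,r3:Add1,r4:8,r5:6
cycle 2: issue MUL r4<-Mul1 // r0:4,r1:3,r2:3,r3:Add1,r4:Mul1,r5:6
cycle 3: CDB Add1=12; issue ADD r0<-Add1 // r0:Add1,r1:3,r2:3,r3:12,r4:Mul1,r5:6
cycle 4: issue MUL r4<-Mul2 // r0:Add1,r1:3,r2:3,r3:12,r4:Mul2,r5:6
cycle 5: CDB Add1=7; stall // r0:7,r1:3,r2:3,r3:12,r4:Mul2,r5:6
cycle 6: stall // r0:7,r1:3,r2:3,r3:12,r4:Mul2,r5:6
cycle 7: CDB Mul1=144; issue MUL r5<-Mul1 // r0:7,r1:3,r2:3,r3:12,r4:Mul2,r5:Mul1
cycle 8: issue ADD r0<-Add1 // r0:Add1,r1:3,r2:3,r3:12,r4:Mul2,r5:Mul1
cycle 9: issue ADD r2<-Add2 // r0:Add1,r1:3,r2:Add2,r3:12,r4:Mul2,r5:Mul1
cycle 10: CDB Add1=19; issue SUB r4<-Add1 // r0:19,r1:3,r2:Add2,r3:12,r4:Add1,r5:Mul1
cycle 11: CDB Add2=6 // r0:19,r1:3,r2:6,r3:12,r4:Add1,r5:Mul1
cycle 12: CDB Mul1=21 // r0:19,r1:3,r2:6,r3:12,r4:Add1,r5:21
cycle 13: CDB Mul2=432 // r0:19,r1:3,r2:6,r3:12,r4:Add1,r5:21
cycle 14: - // r0:19,r1:3,r2:6,r3:12,r4:Add1,r5:21
cycle 15: CDB Add1=-426 // r0:19,r1:3,r2:6,r3:12,r4:-426,r5:21

STATUS = VALUE -426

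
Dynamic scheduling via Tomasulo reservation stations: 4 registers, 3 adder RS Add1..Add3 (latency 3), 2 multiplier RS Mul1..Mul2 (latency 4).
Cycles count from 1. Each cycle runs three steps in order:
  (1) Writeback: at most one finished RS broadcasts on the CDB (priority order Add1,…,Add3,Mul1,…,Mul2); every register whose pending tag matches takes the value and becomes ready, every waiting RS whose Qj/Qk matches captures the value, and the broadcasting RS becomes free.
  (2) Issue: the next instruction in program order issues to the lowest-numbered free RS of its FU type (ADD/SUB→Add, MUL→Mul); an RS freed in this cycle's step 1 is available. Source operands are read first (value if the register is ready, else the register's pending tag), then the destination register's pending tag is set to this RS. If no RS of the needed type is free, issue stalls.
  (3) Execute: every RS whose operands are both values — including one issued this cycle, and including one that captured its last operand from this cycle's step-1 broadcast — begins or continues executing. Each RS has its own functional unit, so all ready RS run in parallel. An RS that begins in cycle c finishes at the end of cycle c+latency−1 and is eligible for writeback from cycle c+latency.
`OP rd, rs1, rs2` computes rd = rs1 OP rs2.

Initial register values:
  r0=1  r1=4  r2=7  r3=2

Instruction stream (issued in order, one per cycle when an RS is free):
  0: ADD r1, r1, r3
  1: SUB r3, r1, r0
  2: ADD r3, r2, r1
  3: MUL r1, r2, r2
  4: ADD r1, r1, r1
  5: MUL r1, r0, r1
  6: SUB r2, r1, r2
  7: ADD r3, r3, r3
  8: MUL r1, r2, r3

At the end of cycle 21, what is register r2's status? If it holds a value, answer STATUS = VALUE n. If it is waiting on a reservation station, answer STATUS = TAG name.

STATUS = VALUE 91

  c1: issue ADD r1<-Add1  regs: r0:1,r1:Add1,r2:7,r3:2
  c2: issue SUB r3<-Add2  regs: r0:1,r1:Add1,r2:7,r3:Add2
  c3: issue ADD r3<-Add3  regs: r0:1,r1:Add1,r2:7,r3:Add3
  c4: CDB Add1=6; issue MUL r1<-Mul1  regs: r0:1,r1:Mul1,r2:7,r3:Add3
  c5: issue ADD r1<-Add1  regs: r0:1,r1:Add1,r2:7,r3:Add3
  c6: issue MUL r1<-Mul2  regs: r0:1,r1:Mul2,r2:7,r3:Add3
  c7: CDB Add2=5; issue SUB r2<-Add2  regs: r0:1,r1:Mul2,r2:Add2,r3:Add3
  c8: CDB Add3=13; issue ADD r3<-Add3  regs: r0:1,r1:Mul2,r2:Add2,r3:Add3
  c9: CDB Mul1=49; issue MUL r1<-Mul1  regs: r0:1,r1:Mul1,r2:Add2,r3:Add3
  c10: -  regs: r0:1,r1:Mul1,r2:Add2,r3:Add3
  c11: CDB Add3=26  regs: r0:1,r1:Mul1,r2:Add2,r3:26
  c12: CDB Add1=98  regs: r0:1,r1:Mul1,r2:Add2,r3:26
  c13: -  regs: r0:1,r1:Mul1,r2:Add2,r3:26
  c14: -  regs: r0:1,r1:Mul1,r2:Add2,r3:26
  c15: -  regs: r0:1,r1:Mul1,r2:Add2,r3:26
  c16: CDB Mul2=98  regs: r0:1,r1:Mul1,r2:Add2,r3:26
  c17: -  regs: r0:1,r1:Mul1,r2:Add2,r3:26
  c18: -  regs: r0:1,r1:Mul1,r2:Add2,r3:26
  c19: CDB Add2=91  regs: r0:1,r1:Mul1,r2:91,r3:26
  c20: -  regs: r0:1,r1:Mul1,r2:91,r3:26
  c21: -  regs: r0:1,r1:Mul1,r2:91,r3:26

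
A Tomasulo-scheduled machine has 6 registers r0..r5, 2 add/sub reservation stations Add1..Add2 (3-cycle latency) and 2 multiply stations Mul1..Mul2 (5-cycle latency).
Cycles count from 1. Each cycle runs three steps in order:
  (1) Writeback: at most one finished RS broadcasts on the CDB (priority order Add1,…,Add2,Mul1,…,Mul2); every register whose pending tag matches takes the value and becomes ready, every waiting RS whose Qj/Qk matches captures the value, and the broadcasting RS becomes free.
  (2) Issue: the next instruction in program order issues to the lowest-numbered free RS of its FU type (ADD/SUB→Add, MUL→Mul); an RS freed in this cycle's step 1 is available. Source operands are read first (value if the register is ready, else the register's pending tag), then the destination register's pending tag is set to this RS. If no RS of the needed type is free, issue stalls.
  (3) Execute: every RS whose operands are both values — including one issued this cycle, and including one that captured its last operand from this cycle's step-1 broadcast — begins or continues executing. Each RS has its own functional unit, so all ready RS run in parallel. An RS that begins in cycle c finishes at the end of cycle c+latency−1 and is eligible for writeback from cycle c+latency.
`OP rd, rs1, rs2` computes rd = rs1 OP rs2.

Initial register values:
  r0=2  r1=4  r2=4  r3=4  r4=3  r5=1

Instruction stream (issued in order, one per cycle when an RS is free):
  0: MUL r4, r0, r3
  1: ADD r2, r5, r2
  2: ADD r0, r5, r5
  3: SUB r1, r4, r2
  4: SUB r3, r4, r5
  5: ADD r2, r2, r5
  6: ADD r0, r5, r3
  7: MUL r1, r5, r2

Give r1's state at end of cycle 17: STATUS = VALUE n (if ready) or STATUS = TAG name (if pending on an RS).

STATUS = TAG Mul1

cycle 1: issue MUL r4<-Mul1 // r0:2,r1:4,r2:4,r3:4,r4:Mul1,r5:1
cycle 2: issue ADD r2<-Add1 // r0:2,r1:4,r2:Add1,r3:4,r4:Mul1,r5:1
cycle 3: issue ADD r0<-Add2 // r0:Add2,r1:4,r2:Add1,r3:4,r4:Mul1,r5:1
cycle 4: stall // r0:Add2,r1:4,r2:Add1,r3:4,r4:Mul1,r5:1
cycle 5: CDB Add1=5; issue SUB r1<-Add1 // r0:Add2,r1:Add1,r2:5,r3:4,r4:Mul1,r5:1
cycle 6: CDB Add2=2; issue SUB r3<-Add2 // r0:2,r1:Add1,r2:5,r3:Add2,r4:Mul1,r5:1
cycle 7: CDB Mul1=8; stall // r0:2,r1:Add1,r2:5,r3:Add2,r4:8,r5:1
cycle 8: stall // r0:2,r1:Add1,r2:5,r3:Add2,r4:8,r5:1
cycle 9: stall // r0:2,r1:Add1,r2:5,r3:Add2,r4:8,r5:1
cycle 10: CDB Add1=3; issue ADD r2<-Add1 // r0:2,r1:3,r2:Add1,r3:Add2,r4:8,r5:1
cycle 11: CDB Add2=7; issue ADD r0<-Add2 // r0:Add2,r1:3,r2:Add1,r3:7,r4:8,r5:1
cycle 12: issue MUL r1<-Mul1 // r0:Add2,r1:Mul1,r2:Add1,r3:7,r4:8,r5:1
cycle 13: CDB Add1=6 // r0:Add2,r1:Mul1,r2:6,r3:7,r4:8,r5:1
cycle 14: CDB Add2=8 // r0:8,r1:Mul1,r2:6,r3:7,r4:8,r5:1
cycle 15: - // r0:8,r1:Mul1,r2:6,r3:7,r4:8,r5:1
cycle 16: - // r0:8,r1:Mul1,r2:6,r3:7,r4:8,r5:1
cycle 17: - // r0:8,r1:Mul1,r2:6,r3:7,r4:8,r5:1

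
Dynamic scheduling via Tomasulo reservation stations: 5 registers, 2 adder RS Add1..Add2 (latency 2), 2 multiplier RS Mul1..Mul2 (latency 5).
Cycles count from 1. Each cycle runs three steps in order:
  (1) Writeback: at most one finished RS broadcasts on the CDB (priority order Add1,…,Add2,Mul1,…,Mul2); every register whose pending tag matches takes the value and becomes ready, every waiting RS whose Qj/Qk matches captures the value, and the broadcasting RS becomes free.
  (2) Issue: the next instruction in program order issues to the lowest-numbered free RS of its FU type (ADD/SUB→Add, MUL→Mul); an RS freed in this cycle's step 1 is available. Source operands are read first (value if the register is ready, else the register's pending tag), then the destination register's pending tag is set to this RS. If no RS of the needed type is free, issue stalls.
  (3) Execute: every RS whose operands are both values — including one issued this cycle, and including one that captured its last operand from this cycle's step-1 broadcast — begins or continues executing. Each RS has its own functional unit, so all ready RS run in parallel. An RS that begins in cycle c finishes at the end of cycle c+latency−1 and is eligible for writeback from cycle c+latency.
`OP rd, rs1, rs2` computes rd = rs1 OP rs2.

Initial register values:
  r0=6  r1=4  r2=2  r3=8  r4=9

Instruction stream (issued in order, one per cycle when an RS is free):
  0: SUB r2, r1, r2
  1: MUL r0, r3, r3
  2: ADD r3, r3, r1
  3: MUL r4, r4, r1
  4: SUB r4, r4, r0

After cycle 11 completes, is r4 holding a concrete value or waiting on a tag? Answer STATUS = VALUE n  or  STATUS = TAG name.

c1: issue SUB r2<-Add1 | r0:6,r1:4,r2:Add1,r3:8,r4:9
c2: issue MUL r0<-Mul1 | r0:Mul1,r1:4,r2:Add1,r3:8,r4:9
c3: CDB Add1=2; issue ADD r3<-Add1 | r0:Mul1,r1:4,r2:2,r3:Add1,r4:9
c4: issue MUL r4<-Mul2 | r0:Mul1,r1:4,r2:2,r3:Add1,r4:Mul2
c5: CDB Add1=12; issue SUB r4<-Add1 | r0:Mul1,r1:4,r2:2,r3:12,r4:Add1
c6: - | r0:Mul1,r1:4,r2:2,r3:12,r4:Add1
c7: CDB Mul1=64 | r0:64,r1:4,r2:2,r3:12,r4:Add1
c8: - | r0:64,r1:4,r2:2,r3:12,r4:Add1
c9: CDB Mul2=36 | r0:64,r1:4,r2:2,r3:12,r4:Add1
c10: - | r0:64,r1:4,r2:2,r3:12,r4:Add1
c11: CDB Add1=-28 | r0:64,r1:4,r2:2,r3:12,r4:-28

STATUS = VALUE -28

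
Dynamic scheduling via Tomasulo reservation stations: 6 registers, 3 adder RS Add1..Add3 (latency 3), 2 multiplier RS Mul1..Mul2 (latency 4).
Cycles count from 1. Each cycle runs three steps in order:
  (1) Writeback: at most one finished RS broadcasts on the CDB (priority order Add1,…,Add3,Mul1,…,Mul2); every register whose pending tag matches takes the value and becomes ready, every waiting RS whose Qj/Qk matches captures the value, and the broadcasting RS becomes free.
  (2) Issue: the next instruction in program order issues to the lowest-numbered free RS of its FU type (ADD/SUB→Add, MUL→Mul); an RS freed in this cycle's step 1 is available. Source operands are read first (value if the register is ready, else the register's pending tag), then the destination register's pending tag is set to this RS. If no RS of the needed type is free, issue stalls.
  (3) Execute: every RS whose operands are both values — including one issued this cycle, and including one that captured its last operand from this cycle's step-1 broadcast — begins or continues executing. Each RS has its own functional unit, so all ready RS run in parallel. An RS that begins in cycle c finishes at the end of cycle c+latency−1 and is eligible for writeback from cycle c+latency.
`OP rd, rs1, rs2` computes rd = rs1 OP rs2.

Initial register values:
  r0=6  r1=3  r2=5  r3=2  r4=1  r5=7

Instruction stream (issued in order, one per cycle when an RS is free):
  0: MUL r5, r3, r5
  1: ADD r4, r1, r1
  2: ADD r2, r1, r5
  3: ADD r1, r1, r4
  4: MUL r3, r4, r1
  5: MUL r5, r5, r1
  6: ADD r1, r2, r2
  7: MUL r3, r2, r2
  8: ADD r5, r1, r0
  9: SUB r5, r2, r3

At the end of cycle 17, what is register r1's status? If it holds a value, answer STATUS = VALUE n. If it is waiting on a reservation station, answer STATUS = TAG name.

  c1: issue MUL r5<-Mul1  regs: r0:6,r1:3,r2:5,r3:2,r4:1,r5:Mul1
  c2: issue ADD r4<-Add1  regs: r0:6,r1:3,r2:5,r3:2,r4:Add1,r5:Mul1
  c3: issue ADD r2<-Add2  regs: r0:6,r1:3,r2:Add2,r3:2,r4:Add1,r5:Mul1
  c4: issue ADD r1<-Add3  regs: r0:6,r1:Add3,r2:Add2,r3:2,r4:Add1,r5:Mul1
  c5: CDB Add1=6; issue MUL r3<-Mul2  regs: r0:6,r1:Add3,r2:Add2,r3:Mul2,r4:6,r5:Mul1
  c6: CDB Mul1=14; issue MUL r5<-Mul1  regs: r0:6,r1:Add3,r2:Add2,r3:Mul2,r4:6,r5:Mul1
  c7: issue ADD r1<-Add1  regs: r0:6,r1:Add1,r2:Add2,r3:Mul2,r4:6,r5:Mul1
  c8: CDB Add3=9; stall  regs: r0:6,r1:Add1,r2:Add2,r3:Mul2,r4:6,r5:Mul1
  c9: CDB Add2=17; stall  regs: r0:6,r1:Add1,r2:17,r3:Mul2,r4:6,r5:Mul1
  c10: stall  regs: r0:6,r1:Add1,r2:17,r3:Mul2,r4:6,r5:Mul1
  c11: stall  regs: r0:6,r1:Add1,r2:17,r3:Mul2,r4:6,r5:Mul1
  c12: CDB Add1=34; stall  regs: r0:6,r1:34,r2:17,r3:Mul2,r4:6,r5:Mul1
  c13: CDB Mul1=126; issue MUL r3<-Mul1  regs: r0:6,r1:34,r2:17,r3:Mul1,r4:6,r5:126
  c14: CDB Mul2=54; issue ADD r5<-Add1  regs: r0:6,r1:34,r2:17,r3:Mul1,r4:6,r5:Add1
  c15: issue SUB r5<-Add2  regs: r0:6,r1:34,r2:17,r3:Mul1,r4:6,r5:Add2
  c16: -  regs: r0:6,r1:34,r2:17,r3:Mul1,r4:6,r5:Add2
  c17: CDB Add1=40  regs: r0:6,r1:34,r2:17,r3:Mul1,r4:6,r5:Add2

STATUS = VALUE 34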